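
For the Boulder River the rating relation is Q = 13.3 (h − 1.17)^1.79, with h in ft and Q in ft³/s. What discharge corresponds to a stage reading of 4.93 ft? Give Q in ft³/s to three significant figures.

Q = 13.3 × (4.93 − 1.17)^1.79 = 13.3 × 3.76^1.79 = 142.4 ft³/s

142 ft³/s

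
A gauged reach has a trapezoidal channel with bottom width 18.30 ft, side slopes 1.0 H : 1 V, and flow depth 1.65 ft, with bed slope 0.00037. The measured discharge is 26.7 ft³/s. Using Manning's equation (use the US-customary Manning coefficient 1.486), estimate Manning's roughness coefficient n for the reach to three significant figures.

A = (b + z·y)·y = (18.30 + 1.0×1.65)×1.65 = 32.92 ft²
P = b + 2y√(1+z²) = 18.30 + 2×1.65×√(1+1.0²) = 22.97 ft
R = A/P = 32.92/22.97 = 1.433 ft
n = (1.486/Q)·A·R^(2/3)·S^(1/2) = (1.486/26.7) × 32.92 × 1.271 × 0.01924 = 0.04480

0.0448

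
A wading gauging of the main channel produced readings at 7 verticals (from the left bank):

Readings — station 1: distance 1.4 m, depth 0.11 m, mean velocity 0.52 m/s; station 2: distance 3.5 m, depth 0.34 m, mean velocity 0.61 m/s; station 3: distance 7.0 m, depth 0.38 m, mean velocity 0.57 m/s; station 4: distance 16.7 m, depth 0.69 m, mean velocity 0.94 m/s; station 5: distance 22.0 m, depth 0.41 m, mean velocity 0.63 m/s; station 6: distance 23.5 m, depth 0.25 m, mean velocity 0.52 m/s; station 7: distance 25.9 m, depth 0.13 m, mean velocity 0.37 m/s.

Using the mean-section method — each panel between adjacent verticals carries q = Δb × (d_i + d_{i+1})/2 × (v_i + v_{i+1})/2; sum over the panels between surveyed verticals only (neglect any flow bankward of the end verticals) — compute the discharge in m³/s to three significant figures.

Panel 1-2: Δb = 2.1 m, d̄ = (0.11+0.34)/2 = 0.225, v̄ = (0.52+0.61)/2 = 0.565 → q = 2.1×0.225×0.565 = 0.2670 m³/s
Panel 2-3: Δb = 3.5 m, d̄ = (0.34+0.38)/2 = 0.36, v̄ = (0.61+0.57)/2 = 0.59 → q = 3.5×0.36×0.59 = 0.7434 m³/s
Panel 3-4: Δb = 9.7 m, d̄ = (0.38+0.69)/2 = 0.535, v̄ = (0.57+0.94)/2 = 0.755 → q = 9.7×0.535×0.755 = 3.918 m³/s
Panel 4-5: Δb = 5.3 m, d̄ = (0.69+0.41)/2 = 0.55, v̄ = (0.94+0.63)/2 = 0.785 → q = 5.3×0.55×0.785 = 2.288 m³/s
Panel 5-6: Δb = 1.5 m, d̄ = (0.41+0.25)/2 = 0.33, v̄ = (0.63+0.52)/2 = 0.575 → q = 1.5×0.33×0.575 = 0.2846 m³/s
Panel 6-7: Δb = 2.4 m, d̄ = (0.25+0.13)/2 = 0.19, v̄ = (0.52+0.37)/2 = 0.445 → q = 2.4×0.19×0.445 = 0.2029 m³/s
Q = Σ q = 7.704 m³/s

7.70 m³/s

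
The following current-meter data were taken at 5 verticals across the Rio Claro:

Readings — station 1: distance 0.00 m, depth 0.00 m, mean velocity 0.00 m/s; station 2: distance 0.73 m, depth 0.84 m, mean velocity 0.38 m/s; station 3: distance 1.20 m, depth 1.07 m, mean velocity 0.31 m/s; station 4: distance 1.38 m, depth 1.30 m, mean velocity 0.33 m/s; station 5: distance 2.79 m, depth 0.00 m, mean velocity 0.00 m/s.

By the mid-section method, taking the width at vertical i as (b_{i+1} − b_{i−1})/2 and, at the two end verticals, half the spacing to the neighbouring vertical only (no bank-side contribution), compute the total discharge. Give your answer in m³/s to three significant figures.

w_2 = (1.20 − 0.00)/2 = 0.6 m; q_2 = 0.38 × 0.84 × 0.6 = 0.1915 m³/s
w_3 = (1.38 − 0.73)/2 = 0.325 m; q_3 = 0.31 × 1.07 × 0.325 = 0.1078 m³/s
w_4 = (2.79 − 1.20)/2 = 0.795 m; q_4 = 0.33 × 1.30 × 0.795 = 0.3411 m³/s
Stations 1, 5 contribute zero (depth or velocity is 0).
Q = Σ qᵢ = 0.6404 m³/s

0.640 m³/s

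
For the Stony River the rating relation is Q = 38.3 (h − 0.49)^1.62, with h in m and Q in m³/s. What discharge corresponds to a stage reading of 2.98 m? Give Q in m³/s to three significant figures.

Q = 38.3 × (2.98 − 0.49)^1.62 = 38.3 × 2.49^1.62 = 167.9 m³/s

168 m³/s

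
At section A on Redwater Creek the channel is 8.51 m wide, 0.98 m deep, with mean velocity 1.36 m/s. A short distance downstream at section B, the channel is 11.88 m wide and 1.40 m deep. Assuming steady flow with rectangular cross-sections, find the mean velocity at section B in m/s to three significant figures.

Q = A₁V₁ = (8.51×0.98) × 1.36 = 11.34 m³/s
A₂ = 11.88 × 1.40 = 16.63 m²
V₂ = Q/A₂ = 11.34/16.63 = 0.6819 m/s

0.682 m/s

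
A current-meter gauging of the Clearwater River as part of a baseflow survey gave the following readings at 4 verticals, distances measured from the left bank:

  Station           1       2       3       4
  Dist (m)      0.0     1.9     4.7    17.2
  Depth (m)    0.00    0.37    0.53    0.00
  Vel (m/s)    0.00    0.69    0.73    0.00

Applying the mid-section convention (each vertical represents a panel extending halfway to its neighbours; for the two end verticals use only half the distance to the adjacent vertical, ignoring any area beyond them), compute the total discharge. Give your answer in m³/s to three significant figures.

w_2 = (4.7 − 0.0)/2 = 2.35 m; q_2 = 0.69 × 0.37 × 2.35 = 0.6000 m³/s
w_3 = (17.2 − 1.9)/2 = 7.65 m; q_3 = 0.73 × 0.53 × 7.65 = 2.960 m³/s
Stations 1, 4 contribute zero (depth or velocity is 0).
Q = Σ qᵢ = 3.560 m³/s

3.56 m³/s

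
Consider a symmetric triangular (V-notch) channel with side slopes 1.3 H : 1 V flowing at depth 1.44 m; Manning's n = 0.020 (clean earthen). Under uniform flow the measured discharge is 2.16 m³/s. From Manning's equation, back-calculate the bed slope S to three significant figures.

A = z·y² = 1.3×1.44² = 2.696 m²
P = 2y√(1+z²) = 2×1.44×√(1+1.3²) = 4.724 m
R = A/P = 2.696/4.724 = 0.5707 m
S = (Q·n / (1·A·R^(2/3)))² = (2.16×0.020 / (1×2.696×0.6880))² = 0.0005425

0.000543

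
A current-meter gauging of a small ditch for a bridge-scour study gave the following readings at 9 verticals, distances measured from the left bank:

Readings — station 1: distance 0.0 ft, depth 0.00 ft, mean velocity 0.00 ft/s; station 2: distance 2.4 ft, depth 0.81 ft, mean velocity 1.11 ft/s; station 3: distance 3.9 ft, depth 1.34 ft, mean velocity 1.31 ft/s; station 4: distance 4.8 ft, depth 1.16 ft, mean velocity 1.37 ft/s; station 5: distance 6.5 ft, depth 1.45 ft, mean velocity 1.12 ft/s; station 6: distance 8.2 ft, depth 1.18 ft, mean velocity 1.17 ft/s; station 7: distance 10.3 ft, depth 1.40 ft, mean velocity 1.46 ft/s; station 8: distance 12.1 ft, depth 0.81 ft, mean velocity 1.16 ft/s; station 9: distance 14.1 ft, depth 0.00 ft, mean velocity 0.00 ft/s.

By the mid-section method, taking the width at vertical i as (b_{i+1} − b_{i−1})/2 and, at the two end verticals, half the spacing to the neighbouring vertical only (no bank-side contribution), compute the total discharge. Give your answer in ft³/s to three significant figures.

17.1 ft³/s

w_2 = (3.9 − 0.0)/2 = 1.95 ft; q_2 = 1.11 × 0.81 × 1.95 = 1.753 ft³/s
w_3 = (4.8 − 2.4)/2 = 1.2 ft; q_3 = 1.31 × 1.34 × 1.2 = 2.106 ft³/s
w_4 = (6.5 − 3.9)/2 = 1.3 ft; q_4 = 1.37 × 1.16 × 1.3 = 2.066 ft³/s
w_5 = (8.2 − 4.8)/2 = 1.7 ft; q_5 = 1.12 × 1.45 × 1.7 = 2.761 ft³/s
w_6 = (10.3 − 6.5)/2 = 1.9 ft; q_6 = 1.17 × 1.18 × 1.9 = 2.623 ft³/s
w_7 = (12.1 − 8.2)/2 = 1.95 ft; q_7 = 1.46 × 1.40 × 1.95 = 3.986 ft³/s
w_8 = (14.1 − 10.3)/2 = 1.9 ft; q_8 = 1.16 × 0.81 × 1.9 = 1.785 ft³/s
Stations 1, 9 contribute zero (depth or velocity is 0).
Q = Σ qᵢ = 17.08 ft³/s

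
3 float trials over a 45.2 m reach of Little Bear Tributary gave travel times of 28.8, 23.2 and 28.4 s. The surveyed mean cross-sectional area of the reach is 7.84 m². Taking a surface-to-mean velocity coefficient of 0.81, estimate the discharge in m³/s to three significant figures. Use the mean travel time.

10.7 m³/s

t̄ = (28.8 + 23.2 + 28.4) / 3 = 26.8 s
v_surface = L / t̄ = 45.2 / 26.8 = 1.687 m/s
v_mean = 0.81 × 1.687 = 1.366 m/s
Q = A × v_mean = 7.84 × 1.366 = 10.71 m³/s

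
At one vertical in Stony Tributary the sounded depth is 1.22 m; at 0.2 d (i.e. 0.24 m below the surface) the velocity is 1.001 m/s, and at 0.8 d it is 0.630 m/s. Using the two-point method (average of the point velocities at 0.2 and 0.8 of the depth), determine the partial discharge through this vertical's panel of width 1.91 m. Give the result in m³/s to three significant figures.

1.90 m³/s

v̄ = (1.001 + 0.630) / 2 = 0.8155 m/s
q = v̄ × d × w = 0.8155 × 1.22 × 1.91 = 1.900 m³/s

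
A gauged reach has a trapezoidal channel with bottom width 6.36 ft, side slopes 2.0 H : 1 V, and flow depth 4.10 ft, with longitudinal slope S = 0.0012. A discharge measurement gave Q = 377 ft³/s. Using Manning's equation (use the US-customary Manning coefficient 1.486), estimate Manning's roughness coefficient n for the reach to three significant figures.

0.0147

A = (b + z·y)·y = (6.36 + 2.0×4.10)×4.10 = 59.70 ft²
P = b + 2y√(1+z²) = 6.36 + 2×4.10×√(1+2.0²) = 24.70 ft
R = A/P = 59.70/24.70 = 2.417 ft
n = (1.486/Q)·A·R^(2/3)·S^(1/2) = (1.486/377) × 59.70 × 1.801 × 0.03464 = 0.01468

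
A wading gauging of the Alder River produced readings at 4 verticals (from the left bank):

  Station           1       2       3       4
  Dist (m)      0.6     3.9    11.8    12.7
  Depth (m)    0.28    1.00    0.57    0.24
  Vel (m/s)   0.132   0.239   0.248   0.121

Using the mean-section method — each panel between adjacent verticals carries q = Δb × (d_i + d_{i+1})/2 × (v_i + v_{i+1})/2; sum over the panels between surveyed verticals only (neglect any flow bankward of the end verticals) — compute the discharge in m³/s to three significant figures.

Panel 1-2: Δb = 3.3 m, d̄ = (0.28+1.00)/2 = 0.64, v̄ = (0.132+0.239)/2 = 0.1855 → q = 3.3×0.64×0.1855 = 0.3918 m³/s
Panel 2-3: Δb = 7.9 m, d̄ = (1.00+0.57)/2 = 0.785, v̄ = (0.239+0.248)/2 = 0.2435 → q = 7.9×0.785×0.2435 = 1.510 m³/s
Panel 3-4: Δb = 0.9 m, d̄ = (0.57+0.24)/2 = 0.405, v̄ = (0.248+0.121)/2 = 0.1845 → q = 0.9×0.405×0.1845 = 0.06725 m³/s
Q = Σ q = 1.969 m³/s

1.97 m³/s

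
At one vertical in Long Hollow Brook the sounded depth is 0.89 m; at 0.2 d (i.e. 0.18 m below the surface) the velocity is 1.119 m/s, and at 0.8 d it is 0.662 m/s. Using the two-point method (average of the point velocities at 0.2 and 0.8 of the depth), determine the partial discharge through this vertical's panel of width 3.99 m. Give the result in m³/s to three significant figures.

3.16 m³/s

v̄ = (1.119 + 0.662) / 2 = 0.8905 m/s
q = v̄ × d × w = 0.8905 × 0.89 × 3.99 = 3.162 m³/s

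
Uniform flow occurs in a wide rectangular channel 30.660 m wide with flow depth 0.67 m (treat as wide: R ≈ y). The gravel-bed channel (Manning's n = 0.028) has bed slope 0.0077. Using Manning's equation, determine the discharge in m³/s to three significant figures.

A = b·y = 30.660 × 0.67 = 20.54 m²
Wide channel: R ≈ y = 0.67 m
Q = (1/n)·A·R^(2/3)·S^(1/2) = (1/0.028) × 20.54 × 0.6700^(2/3) × 0.0077^(1/2) = 49.29 m³/s

49.3 m³/s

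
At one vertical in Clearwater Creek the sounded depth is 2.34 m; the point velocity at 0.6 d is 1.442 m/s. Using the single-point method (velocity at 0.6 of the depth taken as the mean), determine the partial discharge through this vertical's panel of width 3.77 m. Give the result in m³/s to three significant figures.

v̄ = v₀.₆ = 1.442 m/s
q = v̄ × d × w = 1.442 × 2.34 × 3.77 = 12.72 m³/s

12.7 m³/s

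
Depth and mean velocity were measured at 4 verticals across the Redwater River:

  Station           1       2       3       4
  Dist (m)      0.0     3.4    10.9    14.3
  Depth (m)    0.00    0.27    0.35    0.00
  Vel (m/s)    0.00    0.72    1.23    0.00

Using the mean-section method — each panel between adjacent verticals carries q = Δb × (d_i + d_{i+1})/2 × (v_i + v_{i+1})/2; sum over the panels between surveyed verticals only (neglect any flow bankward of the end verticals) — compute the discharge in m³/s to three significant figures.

2.80 m³/s

Panel 1-2: Δb = 3.4 m, d̄ = (0.00+0.27)/2 = 0.135, v̄ = (0.00+0.72)/2 = 0.36 → q = 3.4×0.135×0.36 = 0.1652 m³/s
Panel 2-3: Δb = 7.5 m, d̄ = (0.27+0.35)/2 = 0.31, v̄ = (0.72+1.23)/2 = 0.975 → q = 7.5×0.31×0.975 = 2.267 m³/s
Panel 3-4: Δb = 3.4 m, d̄ = (0.35+0.00)/2 = 0.175, v̄ = (1.23+0.00)/2 = 0.615 → q = 3.4×0.175×0.615 = 0.3659 m³/s
Q = Σ q = 2.798 m³/s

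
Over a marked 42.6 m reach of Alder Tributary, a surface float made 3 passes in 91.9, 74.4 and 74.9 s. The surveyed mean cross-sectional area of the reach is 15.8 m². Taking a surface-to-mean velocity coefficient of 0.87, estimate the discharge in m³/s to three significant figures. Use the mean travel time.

t̄ = (91.9 + 74.4 + 74.9) / 3 = 80.4 s
v_surface = L / t̄ = 42.6 / 80.4 = 0.5299 m/s
v_mean = 0.87 × 0.5299 = 0.4610 m/s
Q = A × v_mean = 15.8 × 0.4610 = 7.283 m³/s

7.28 m³/s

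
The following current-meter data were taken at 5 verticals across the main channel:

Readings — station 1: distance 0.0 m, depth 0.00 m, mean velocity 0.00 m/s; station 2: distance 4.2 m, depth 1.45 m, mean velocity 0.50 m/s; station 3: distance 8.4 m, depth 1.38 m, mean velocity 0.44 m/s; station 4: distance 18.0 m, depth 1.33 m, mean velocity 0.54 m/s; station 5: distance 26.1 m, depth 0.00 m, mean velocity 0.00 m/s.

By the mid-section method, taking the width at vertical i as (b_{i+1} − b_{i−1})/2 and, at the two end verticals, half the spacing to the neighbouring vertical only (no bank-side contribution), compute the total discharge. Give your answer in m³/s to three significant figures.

13.6 m³/s

w_2 = (8.4 − 0.0)/2 = 4.2 m; q_2 = 0.50 × 1.45 × 4.2 = 3.045 m³/s
w_3 = (18.0 − 4.2)/2 = 6.9 m; q_3 = 0.44 × 1.38 × 6.9 = 4.190 m³/s
w_4 = (26.1 − 8.4)/2 = 8.85 m; q_4 = 0.54 × 1.33 × 8.85 = 6.356 m³/s
Stations 1, 5 contribute zero (depth or velocity is 0).
Q = Σ qᵢ = 13.59 m³/s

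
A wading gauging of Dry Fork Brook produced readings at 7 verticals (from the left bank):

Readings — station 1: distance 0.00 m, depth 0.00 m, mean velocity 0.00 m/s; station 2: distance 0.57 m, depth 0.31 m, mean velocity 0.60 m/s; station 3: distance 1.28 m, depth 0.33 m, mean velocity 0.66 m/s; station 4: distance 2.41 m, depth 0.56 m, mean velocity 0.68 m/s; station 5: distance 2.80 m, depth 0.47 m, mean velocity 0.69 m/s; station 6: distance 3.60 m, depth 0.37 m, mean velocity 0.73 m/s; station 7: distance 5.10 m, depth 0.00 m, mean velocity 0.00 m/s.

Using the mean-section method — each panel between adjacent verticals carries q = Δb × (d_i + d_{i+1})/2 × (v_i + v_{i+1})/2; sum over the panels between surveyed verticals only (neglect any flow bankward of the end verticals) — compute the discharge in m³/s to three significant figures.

0.984 m³/s

Panel 1-2: Δb = 0.57 m, d̄ = (0.00+0.31)/2 = 0.155, v̄ = (0.00+0.60)/2 = 0.3 → q = 0.57×0.155×0.3 = 0.02651 m³/s
Panel 2-3: Δb = 0.71 m, d̄ = (0.31+0.33)/2 = 0.32, v̄ = (0.60+0.66)/2 = 0.63 → q = 0.71×0.32×0.63 = 0.1431 m³/s
Panel 3-4: Δb = 1.13 m, d̄ = (0.33+0.56)/2 = 0.445, v̄ = (0.66+0.68)/2 = 0.67 → q = 1.13×0.445×0.67 = 0.3369 m³/s
Panel 4-5: Δb = 0.39 m, d̄ = (0.56+0.47)/2 = 0.515, v̄ = (0.68+0.69)/2 = 0.685 → q = 0.39×0.515×0.685 = 0.1376 m³/s
Panel 5-6: Δb = 0.8 m, d̄ = (0.47+0.37)/2 = 0.42, v̄ = (0.69+0.73)/2 = 0.71 → q = 0.8×0.42×0.71 = 0.2386 m³/s
Panel 6-7: Δb = 1.5 m, d̄ = (0.37+0.00)/2 = 0.185, v̄ = (0.73+0.00)/2 = 0.365 → q = 1.5×0.185×0.365 = 0.1013 m³/s
Q = Σ q = 0.9840 m³/s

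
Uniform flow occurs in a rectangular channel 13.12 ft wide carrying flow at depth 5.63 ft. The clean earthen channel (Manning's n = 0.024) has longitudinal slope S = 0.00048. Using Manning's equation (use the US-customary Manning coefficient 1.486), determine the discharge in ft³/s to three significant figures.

A = b·y = 13.12 × 5.63 = 73.87 ft²
P = b + 2y = 13.12 + 2×5.63 = 24.38 ft
R = A/P = 73.87/24.38 = 3.030 ft
Q = (1.486/n)·A·R^(2/3)·S^(1/2) = (1.486/0.024) × 73.87 × 3.030^(2/3) × 0.00048^(1/2) = 209.8 ft³/s

210 ft³/s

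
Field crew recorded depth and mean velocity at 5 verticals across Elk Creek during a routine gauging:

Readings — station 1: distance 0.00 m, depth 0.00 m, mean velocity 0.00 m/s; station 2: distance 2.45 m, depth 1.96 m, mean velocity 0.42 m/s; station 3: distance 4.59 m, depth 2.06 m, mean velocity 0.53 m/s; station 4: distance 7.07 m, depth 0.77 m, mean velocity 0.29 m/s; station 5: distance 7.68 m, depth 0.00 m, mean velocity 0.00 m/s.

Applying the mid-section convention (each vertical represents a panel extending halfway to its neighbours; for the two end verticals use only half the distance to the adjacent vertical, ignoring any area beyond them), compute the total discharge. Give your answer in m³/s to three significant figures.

w_2 = (4.59 − 0.00)/2 = 2.295 m; q_2 = 0.42 × 1.96 × 2.295 = 1.889 m³/s
w_3 = (7.07 − 2.45)/2 = 2.31 m; q_3 = 0.53 × 2.06 × 2.31 = 2.522 m³/s
w_4 = (7.68 − 4.59)/2 = 1.545 m; q_4 = 0.29 × 0.77 × 1.545 = 0.3450 m³/s
Stations 1, 5 contribute zero (depth or velocity is 0).
Q = Σ qᵢ = 4.756 m³/s

4.76 m³/s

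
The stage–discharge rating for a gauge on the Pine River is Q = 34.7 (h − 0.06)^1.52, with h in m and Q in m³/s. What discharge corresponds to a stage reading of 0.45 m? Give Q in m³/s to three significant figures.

Q = 34.7 × (0.45 − 0.06)^1.52 = 34.7 × 0.39^1.52 = 8.294 m³/s

8.29 m³/s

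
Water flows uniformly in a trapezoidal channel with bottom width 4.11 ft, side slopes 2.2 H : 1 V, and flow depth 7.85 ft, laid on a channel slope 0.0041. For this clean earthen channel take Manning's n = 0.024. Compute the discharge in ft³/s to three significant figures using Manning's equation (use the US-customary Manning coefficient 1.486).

A = (b + z·y)·y = (4.11 + 2.2×7.85)×7.85 = 167.8 ft²
P = b + 2y√(1+z²) = 4.11 + 2×7.85×√(1+2.2²) = 42.05 ft
R = A/P = 167.8/42.05 = 3.991 ft
Q = (1.486/n)·A·R^(2/3)·S^(1/2) = (1.486/0.024) × 167.8 × 3.991^(2/3) × 0.0041^(1/2) = 1674 ft³/s

1670 ft³/s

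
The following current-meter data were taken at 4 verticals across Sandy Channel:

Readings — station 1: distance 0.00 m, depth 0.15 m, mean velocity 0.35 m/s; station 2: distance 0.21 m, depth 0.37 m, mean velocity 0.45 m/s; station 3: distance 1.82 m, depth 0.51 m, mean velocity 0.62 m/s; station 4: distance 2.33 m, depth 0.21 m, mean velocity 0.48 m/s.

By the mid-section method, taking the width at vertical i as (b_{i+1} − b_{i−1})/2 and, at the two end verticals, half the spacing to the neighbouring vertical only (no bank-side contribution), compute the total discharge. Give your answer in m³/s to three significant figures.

0.518 m³/s

w_1 = (0.21 − 0.00)/2 = 0.105 m; q_1 = 0.35 × 0.15 × 0.105 = 0.005513 m³/s
w_2 = (1.82 − 0.00)/2 = 0.91 m; q_2 = 0.45 × 0.37 × 0.91 = 0.1515 m³/s
w_3 = (2.33 − 0.21)/2 = 1.06 m; q_3 = 0.62 × 0.51 × 1.06 = 0.3352 m³/s
w_4 = (2.33 − 1.82)/2 = 0.255 m; q_4 = 0.48 × 0.21 × 0.255 = 0.02570 m³/s
Q = Σ qᵢ = 0.5179 m³/s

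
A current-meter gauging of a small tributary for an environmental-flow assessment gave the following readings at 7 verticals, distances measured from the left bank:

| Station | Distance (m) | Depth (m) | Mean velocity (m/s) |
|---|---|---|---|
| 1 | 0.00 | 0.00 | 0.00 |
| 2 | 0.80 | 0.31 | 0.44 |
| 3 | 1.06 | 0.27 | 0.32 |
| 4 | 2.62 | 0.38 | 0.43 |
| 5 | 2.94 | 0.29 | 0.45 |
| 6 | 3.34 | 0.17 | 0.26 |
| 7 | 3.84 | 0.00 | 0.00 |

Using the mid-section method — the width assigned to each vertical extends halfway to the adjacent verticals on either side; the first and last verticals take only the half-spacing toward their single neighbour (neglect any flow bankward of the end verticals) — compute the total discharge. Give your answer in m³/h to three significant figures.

1340 m³/h

w_2 = (1.06 − 0.00)/2 = 0.53 m; q_2 = 0.44 × 0.31 × 0.53 = 0.07229 m³/s
w_3 = (2.62 − 0.80)/2 = 0.91 m; q_3 = 0.32 × 0.27 × 0.91 = 0.07862 m³/s
w_4 = (2.94 − 1.06)/2 = 0.94 m; q_4 = 0.43 × 0.38 × 0.94 = 0.1536 m³/s
w_5 = (3.34 − 2.62)/2 = 0.36 m; q_5 = 0.45 × 0.29 × 0.36 = 0.04698 m³/s
w_6 = (3.84 − 2.94)/2 = 0.45 m; q_6 = 0.26 × 0.17 × 0.45 = 0.01989 m³/s
Stations 1, 7 contribute zero (depth or velocity is 0).
Q = Σ qᵢ = 0.3714 m³/s
= 0.3714 × 3600 = 1337 m³/h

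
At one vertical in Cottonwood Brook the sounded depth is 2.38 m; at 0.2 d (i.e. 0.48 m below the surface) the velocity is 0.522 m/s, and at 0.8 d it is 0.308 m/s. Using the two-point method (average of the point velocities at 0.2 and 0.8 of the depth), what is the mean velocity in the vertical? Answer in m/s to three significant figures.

0.415 m/s

v̄ = (0.522 + 0.308) / 2 = 0.4150 m/s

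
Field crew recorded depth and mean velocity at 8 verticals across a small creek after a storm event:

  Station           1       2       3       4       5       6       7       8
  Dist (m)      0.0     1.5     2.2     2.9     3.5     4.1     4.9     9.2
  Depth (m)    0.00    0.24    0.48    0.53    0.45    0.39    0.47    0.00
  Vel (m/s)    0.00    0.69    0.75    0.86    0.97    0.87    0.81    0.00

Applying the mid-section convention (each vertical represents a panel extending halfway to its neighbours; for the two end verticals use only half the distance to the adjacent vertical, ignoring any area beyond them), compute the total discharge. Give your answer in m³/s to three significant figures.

2.20 m³/s

w_2 = (2.2 − 0.0)/2 = 1.1 m; q_2 = 0.69 × 0.24 × 1.1 = 0.1822 m³/s
w_3 = (2.9 − 1.5)/2 = 0.7 m; q_3 = 0.75 × 0.48 × 0.7 = 0.2520 m³/s
w_4 = (3.5 − 2.2)/2 = 0.65 m; q_4 = 0.86 × 0.53 × 0.65 = 0.2963 m³/s
w_5 = (4.1 − 2.9)/2 = 0.6 m; q_5 = 0.97 × 0.45 × 0.6 = 0.2619 m³/s
w_6 = (4.9 − 3.5)/2 = 0.7 m; q_6 = 0.87 × 0.39 × 0.7 = 0.2375 m³/s
w_7 = (9.2 − 4.1)/2 = 2.55 m; q_7 = 0.81 × 0.47 × 2.55 = 0.9708 m³/s
Stations 1, 8 contribute zero (depth or velocity is 0).
Q = Σ qᵢ = 2.201 m³/s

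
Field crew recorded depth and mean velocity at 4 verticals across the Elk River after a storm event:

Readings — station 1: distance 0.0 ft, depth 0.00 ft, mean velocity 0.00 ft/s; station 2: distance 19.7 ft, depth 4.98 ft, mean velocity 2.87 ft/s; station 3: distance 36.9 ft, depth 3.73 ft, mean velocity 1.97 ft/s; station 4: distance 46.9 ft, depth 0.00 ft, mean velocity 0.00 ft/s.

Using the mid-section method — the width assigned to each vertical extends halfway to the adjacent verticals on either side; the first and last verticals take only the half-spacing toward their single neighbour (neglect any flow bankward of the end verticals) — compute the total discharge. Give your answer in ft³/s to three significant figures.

364 ft³/s

w_2 = (36.9 − 0.0)/2 = 18.45 ft; q_2 = 2.87 × 4.98 × 18.45 = 263.7 ft³/s
w_3 = (46.9 − 19.7)/2 = 13.6 ft; q_3 = 1.97 × 3.73 × 13.6 = 99.93 ft³/s
Stations 1, 4 contribute zero (depth or velocity is 0).
Q = Σ qᵢ = 363.6 ft³/s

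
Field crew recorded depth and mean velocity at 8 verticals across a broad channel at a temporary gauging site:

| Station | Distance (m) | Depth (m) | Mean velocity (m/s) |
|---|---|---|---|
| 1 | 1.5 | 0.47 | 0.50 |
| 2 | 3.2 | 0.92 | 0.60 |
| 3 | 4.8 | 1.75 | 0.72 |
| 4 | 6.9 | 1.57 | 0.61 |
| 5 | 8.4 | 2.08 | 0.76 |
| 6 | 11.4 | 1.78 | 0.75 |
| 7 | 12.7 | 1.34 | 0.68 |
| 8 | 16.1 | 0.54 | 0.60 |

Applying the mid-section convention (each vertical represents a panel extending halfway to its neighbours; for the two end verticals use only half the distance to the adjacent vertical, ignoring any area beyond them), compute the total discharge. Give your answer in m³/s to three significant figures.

14.3 m³/s

w_1 = (3.2 − 1.5)/2 = 0.85 m; q_1 = 0.50 × 0.47 × 0.85 = 0.1998 m³/s
w_2 = (4.8 − 1.5)/2 = 1.65 m; q_2 = 0.60 × 0.92 × 1.65 = 0.9108 m³/s
w_3 = (6.9 − 3.2)/2 = 1.85 m; q_3 = 0.72 × 1.75 × 1.85 = 2.331 m³/s
w_4 = (8.4 − 4.8)/2 = 1.8 m; q_4 = 0.61 × 1.57 × 1.8 = 1.724 m³/s
w_5 = (11.4 − 6.9)/2 = 2.25 m; q_5 = 0.76 × 2.08 × 2.25 = 3.557 m³/s
w_6 = (12.7 − 8.4)/2 = 2.15 m; q_6 = 0.75 × 1.78 × 2.15 = 2.870 m³/s
w_7 = (16.1 − 11.4)/2 = 2.35 m; q_7 = 0.68 × 1.34 × 2.35 = 2.141 m³/s
w_8 = (16.1 − 12.7)/2 = 1.7 m; q_8 = 0.60 × 0.54 × 1.7 = 0.5508 m³/s
Q = Σ qᵢ = 14.28 m³/s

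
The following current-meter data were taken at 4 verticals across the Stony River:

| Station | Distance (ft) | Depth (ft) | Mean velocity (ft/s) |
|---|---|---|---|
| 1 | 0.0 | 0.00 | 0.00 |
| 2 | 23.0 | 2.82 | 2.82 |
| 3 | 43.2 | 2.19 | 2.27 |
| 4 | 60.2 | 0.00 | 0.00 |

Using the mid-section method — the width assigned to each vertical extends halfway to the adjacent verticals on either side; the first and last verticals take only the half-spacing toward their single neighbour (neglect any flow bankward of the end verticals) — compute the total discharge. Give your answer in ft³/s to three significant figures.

264 ft³/s

w_2 = (43.2 − 0.0)/2 = 21.6 ft; q_2 = 2.82 × 2.82 × 21.6 = 171.8 ft³/s
w_3 = (60.2 − 23.0)/2 = 18.6 ft; q_3 = 2.27 × 2.19 × 18.6 = 92.47 ft³/s
Stations 1, 4 contribute zero (depth or velocity is 0).
Q = Σ qᵢ = 264.2 ft³/s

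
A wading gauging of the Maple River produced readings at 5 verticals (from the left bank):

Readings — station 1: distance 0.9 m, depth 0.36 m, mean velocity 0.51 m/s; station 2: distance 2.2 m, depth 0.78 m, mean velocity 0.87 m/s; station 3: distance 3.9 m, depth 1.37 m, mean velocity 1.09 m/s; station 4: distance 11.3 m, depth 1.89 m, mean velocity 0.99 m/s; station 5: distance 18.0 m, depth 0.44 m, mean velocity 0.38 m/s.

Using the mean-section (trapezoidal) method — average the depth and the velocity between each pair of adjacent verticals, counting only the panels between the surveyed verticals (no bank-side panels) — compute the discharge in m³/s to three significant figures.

20.2 m³/s

Panel 1-2: Δb = 1.3 m, d̄ = (0.36+0.78)/2 = 0.57, v̄ = (0.51+0.87)/2 = 0.69 → q = 1.3×0.57×0.69 = 0.5113 m³/s
Panel 2-3: Δb = 1.7 m, d̄ = (0.78+1.37)/2 = 1.075, v̄ = (0.87+1.09)/2 = 0.98 → q = 1.7×1.075×0.98 = 1.791 m³/s
Panel 3-4: Δb = 7.4 m, d̄ = (1.37+1.89)/2 = 1.63, v̄ = (1.09+0.99)/2 = 1.04 → q = 7.4×1.63×1.04 = 12.54 m³/s
Panel 4-5: Δb = 6.7 m, d̄ = (1.89+0.44)/2 = 1.165, v̄ = (0.99+0.38)/2 = 0.685 → q = 6.7×1.165×0.685 = 5.347 m³/s
Q = Σ q = 20.19 m³/s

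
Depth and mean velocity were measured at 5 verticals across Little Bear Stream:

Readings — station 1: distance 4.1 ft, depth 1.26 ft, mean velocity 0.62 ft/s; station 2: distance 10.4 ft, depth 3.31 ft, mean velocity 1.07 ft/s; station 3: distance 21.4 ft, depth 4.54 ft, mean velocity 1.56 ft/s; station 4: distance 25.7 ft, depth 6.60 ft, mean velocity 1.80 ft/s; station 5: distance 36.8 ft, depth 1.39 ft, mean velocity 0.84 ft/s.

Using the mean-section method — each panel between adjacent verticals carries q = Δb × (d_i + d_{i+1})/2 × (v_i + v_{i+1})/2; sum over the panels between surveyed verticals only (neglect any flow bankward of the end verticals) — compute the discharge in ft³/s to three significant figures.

Panel 1-2: Δb = 6.3 ft, d̄ = (1.26+3.31)/2 = 2.285, v̄ = (0.62+1.07)/2 = 0.845 → q = 6.3×2.285×0.845 = 12.16 ft³/s
Panel 2-3: Δb = 11 ft, d̄ = (3.31+4.54)/2 = 3.925, v̄ = (1.07+1.56)/2 = 1.315 → q = 11×3.925×1.315 = 56.78 ft³/s
Panel 3-4: Δb = 4.3 ft, d̄ = (4.54+6.60)/2 = 5.57, v̄ = (1.56+1.80)/2 = 1.68 → q = 4.3×5.57×1.68 = 40.24 ft³/s
Panel 4-5: Δb = 11.1 ft, d̄ = (6.60+1.39)/2 = 3.995, v̄ = (1.80+0.84)/2 = 1.32 → q = 11.1×3.995×1.32 = 58.53 ft³/s
Q = Σ q = 167.7 ft³/s

168 ft³/s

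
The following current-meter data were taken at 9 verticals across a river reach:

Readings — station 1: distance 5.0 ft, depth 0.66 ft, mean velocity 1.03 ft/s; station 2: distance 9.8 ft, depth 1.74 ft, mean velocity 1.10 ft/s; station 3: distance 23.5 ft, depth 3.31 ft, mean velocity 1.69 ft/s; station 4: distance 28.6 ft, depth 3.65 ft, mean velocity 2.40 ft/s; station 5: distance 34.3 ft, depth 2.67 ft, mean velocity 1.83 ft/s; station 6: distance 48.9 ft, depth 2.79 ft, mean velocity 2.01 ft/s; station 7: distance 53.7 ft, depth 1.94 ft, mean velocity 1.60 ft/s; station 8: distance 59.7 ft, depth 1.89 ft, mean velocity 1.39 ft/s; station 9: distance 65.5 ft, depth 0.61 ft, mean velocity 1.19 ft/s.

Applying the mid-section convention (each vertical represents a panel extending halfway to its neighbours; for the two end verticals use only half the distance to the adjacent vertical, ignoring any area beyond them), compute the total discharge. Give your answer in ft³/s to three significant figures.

258 ft³/s

w_1 = (9.8 − 5.0)/2 = 2.4 ft; q_1 = 1.03 × 0.66 × 2.4 = 1.632 ft³/s
w_2 = (23.5 − 5.0)/2 = 9.25 ft; q_2 = 1.10 × 1.74 × 9.25 = 17.70 ft³/s
w_3 = (28.6 − 9.8)/2 = 9.4 ft; q_3 = 1.69 × 3.31 × 9.4 = 52.58 ft³/s
w_4 = (34.3 − 23.5)/2 = 5.4 ft; q_4 = 2.40 × 3.65 × 5.4 = 47.30 ft³/s
w_5 = (48.9 − 28.6)/2 = 10.15 ft; q_5 = 1.83 × 2.67 × 10.15 = 49.59 ft³/s
w_6 = (53.7 − 34.3)/2 = 9.7 ft; q_6 = 2.01 × 2.79 × 9.7 = 54.40 ft³/s
w_7 = (59.7 − 48.9)/2 = 5.4 ft; q_7 = 1.60 × 1.94 × 5.4 = 16.76 ft³/s
w_8 = (65.5 − 53.7)/2 = 5.9 ft; q_8 = 1.39 × 1.89 × 5.9 = 15.50 ft³/s
w_9 = (65.5 − 59.7)/2 = 2.9 ft; q_9 = 1.19 × 0.61 × 2.9 = 2.105 ft³/s
Q = Σ qᵢ = 257.6 ft³/s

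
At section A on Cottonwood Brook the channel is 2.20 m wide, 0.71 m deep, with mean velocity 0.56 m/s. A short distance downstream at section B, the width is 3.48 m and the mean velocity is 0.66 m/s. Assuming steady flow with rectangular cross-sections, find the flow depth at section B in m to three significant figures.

0.381 m

Q = A₁V₁ = (2.20×0.71) × 0.56 = 0.8747 m³/s
d₂ = Q/(b₂ V₂) = 0.8747/(3.48×0.66) = 0.3808 m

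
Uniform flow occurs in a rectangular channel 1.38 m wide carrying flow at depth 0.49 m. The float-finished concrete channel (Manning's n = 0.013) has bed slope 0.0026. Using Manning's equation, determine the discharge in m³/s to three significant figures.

1.15 m³/s

A = b·y = 1.38 × 0.49 = 0.6762 m²
P = b + 2y = 1.38 + 2×0.49 = 2.360 m
R = A/P = 0.6762/2.360 = 0.2865 m
Q = (1/n)·A·R^(2/3)·S^(1/2) = (1/0.013) × 0.6762 × 0.2865^(2/3) × 0.0026^(1/2) = 1.153 m³/s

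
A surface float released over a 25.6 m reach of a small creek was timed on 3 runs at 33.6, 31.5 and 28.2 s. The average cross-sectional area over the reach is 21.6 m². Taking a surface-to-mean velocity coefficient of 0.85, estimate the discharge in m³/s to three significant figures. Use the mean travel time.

15.1 m³/s

t̄ = (33.6 + 31.5 + 28.2) / 3 = 31.1 s
v_surface = L / t̄ = 25.6 / 31.1 = 0.8232 m/s
v_mean = 0.85 × 0.8232 = 0.6997 m/s
Q = A × v_mean = 21.6 × 0.6997 = 15.11 m³/s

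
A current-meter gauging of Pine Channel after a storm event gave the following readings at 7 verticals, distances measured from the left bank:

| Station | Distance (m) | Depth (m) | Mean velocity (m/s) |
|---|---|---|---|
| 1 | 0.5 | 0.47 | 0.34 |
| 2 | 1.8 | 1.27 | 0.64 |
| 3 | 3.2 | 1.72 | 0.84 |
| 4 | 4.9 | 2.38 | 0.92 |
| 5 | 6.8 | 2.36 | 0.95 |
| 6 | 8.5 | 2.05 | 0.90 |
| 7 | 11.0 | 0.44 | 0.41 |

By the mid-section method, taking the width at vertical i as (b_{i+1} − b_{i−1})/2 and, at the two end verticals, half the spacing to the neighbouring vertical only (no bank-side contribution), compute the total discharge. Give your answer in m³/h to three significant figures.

w_1 = (1.8 − 0.5)/2 = 0.65 m; q_1 = 0.34 × 0.47 × 0.65 = 0.1039 m³/s
w_2 = (3.2 − 0.5)/2 = 1.35 m; q_2 = 0.64 × 1.27 × 1.35 = 1.097 m³/s
w_3 = (4.9 − 1.8)/2 = 1.55 m; q_3 = 0.84 × 1.72 × 1.55 = 2.239 m³/s
w_4 = (6.8 − 3.2)/2 = 1.8 m; q_4 = 0.92 × 2.38 × 1.8 = 3.941 m³/s
w_5 = (8.5 − 4.9)/2 = 1.8 m; q_5 = 0.95 × 2.36 × 1.8 = 4.036 m³/s
w_6 = (11.0 − 6.8)/2 = 2.1 m; q_6 = 0.90 × 2.05 × 2.1 = 3.875 m³/s
w_7 = (11.0 − 8.5)/2 = 1.25 m; q_7 = 0.41 × 0.44 × 1.25 = 0.2255 m³/s
Q = Σ qᵢ = 15.52 m³/s
= 15.52 × 3600 = 55860 m³/h

55900 m³/h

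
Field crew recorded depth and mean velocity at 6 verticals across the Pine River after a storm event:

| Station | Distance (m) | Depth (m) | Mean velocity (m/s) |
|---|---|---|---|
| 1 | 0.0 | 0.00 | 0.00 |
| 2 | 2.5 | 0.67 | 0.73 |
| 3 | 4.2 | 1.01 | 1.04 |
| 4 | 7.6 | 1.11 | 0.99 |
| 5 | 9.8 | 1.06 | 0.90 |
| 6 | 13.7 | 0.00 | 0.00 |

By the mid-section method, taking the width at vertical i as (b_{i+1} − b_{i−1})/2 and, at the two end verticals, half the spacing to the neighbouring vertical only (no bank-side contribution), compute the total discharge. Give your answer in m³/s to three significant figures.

w_2 = (4.2 − 0.0)/2 = 2.1 m; q_2 = 0.73 × 0.67 × 2.1 = 1.027 m³/s
w_3 = (7.6 − 2.5)/2 = 2.55 m; q_3 = 1.04 × 1.01 × 2.55 = 2.679 m³/s
w_4 = (9.8 − 4.2)/2 = 2.8 m; q_4 = 0.99 × 1.11 × 2.8 = 3.077 m³/s
w_5 = (13.7 − 7.6)/2 = 3.05 m; q_5 = 0.90 × 1.06 × 3.05 = 2.910 m³/s
Stations 1, 6 contribute zero (depth or velocity is 0).
Q = Σ qᵢ = 9.692 m³/s

9.69 m³/s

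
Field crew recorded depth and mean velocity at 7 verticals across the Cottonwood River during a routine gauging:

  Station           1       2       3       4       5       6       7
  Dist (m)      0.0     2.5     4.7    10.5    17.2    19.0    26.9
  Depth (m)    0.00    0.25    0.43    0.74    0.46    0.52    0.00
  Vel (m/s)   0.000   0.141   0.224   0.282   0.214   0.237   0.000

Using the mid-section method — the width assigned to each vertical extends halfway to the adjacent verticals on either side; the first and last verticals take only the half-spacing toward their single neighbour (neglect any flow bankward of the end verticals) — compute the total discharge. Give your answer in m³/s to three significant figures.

w_2 = (4.7 − 0.0)/2 = 2.35 m; q_2 = 0.141 × 0.25 × 2.35 = 0.08284 m³/s
w_3 = (10.5 − 2.5)/2 = 4 m; q_3 = 0.224 × 0.43 × 4 = 0.3853 m³/s
w_4 = (17.2 − 4.7)/2 = 6.25 m; q_4 = 0.282 × 0.74 × 6.25 = 1.304 m³/s
w_5 = (19.0 − 10.5)/2 = 4.25 m; q_5 = 0.214 × 0.46 × 4.25 = 0.4184 m³/s
w_6 = (26.9 − 17.2)/2 = 4.85 m; q_6 = 0.237 × 0.52 × 4.85 = 0.5977 m³/s
Stations 1, 7 contribute zero (depth or velocity is 0).
Q = Σ qᵢ = 2.788 m³/s

2.79 m³/s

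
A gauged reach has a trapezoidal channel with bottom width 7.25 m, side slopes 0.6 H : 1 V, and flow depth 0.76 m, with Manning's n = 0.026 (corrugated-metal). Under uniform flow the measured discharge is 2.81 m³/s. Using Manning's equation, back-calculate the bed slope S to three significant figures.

0.000277

A = (b + z·y)·y = (7.25 + 0.6×0.76)×0.76 = 5.857 m²
P = b + 2y√(1+z²) = 7.25 + 2×0.76×√(1+0.6²) = 9.023 m
R = A/P = 5.857/9.023 = 0.6491 m
S = (Q·n / (1·A·R^(2/3)))² = (2.81×0.026 / (1×5.857×0.7497))² = 0.0002769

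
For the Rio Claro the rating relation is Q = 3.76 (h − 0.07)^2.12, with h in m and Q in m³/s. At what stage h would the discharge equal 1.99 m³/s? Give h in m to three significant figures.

0.811 m

h − h₀ = (Q/C)^(1/b) = (1.99/3.76)^(1/2.12) = 0.7407 m
h = 0.07 + 0.7407 = 0.8107 m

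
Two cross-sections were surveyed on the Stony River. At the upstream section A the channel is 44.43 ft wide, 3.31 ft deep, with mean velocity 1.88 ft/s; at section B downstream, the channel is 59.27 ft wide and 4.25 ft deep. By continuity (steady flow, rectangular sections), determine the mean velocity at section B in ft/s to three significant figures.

1.10 ft/s

Q = A₁V₁ = (44.43×3.31) × 1.88 = 276.5 ft³/s
A₂ = 59.27 × 4.25 = 251.9 ft²
V₂ = Q/A₂ = 276.5/251.9 = 1.098 ft/s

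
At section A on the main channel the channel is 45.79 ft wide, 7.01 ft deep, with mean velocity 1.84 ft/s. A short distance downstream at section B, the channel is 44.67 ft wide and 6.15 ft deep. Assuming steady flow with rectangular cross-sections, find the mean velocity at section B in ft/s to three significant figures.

Q = A₁V₁ = (45.79×7.01) × 1.84 = 590.6 ft³/s
A₂ = 44.67 × 6.15 = 274.7 ft²
V₂ = Q/A₂ = 590.6/274.7 = 2.150 ft/s

2.15 ft/s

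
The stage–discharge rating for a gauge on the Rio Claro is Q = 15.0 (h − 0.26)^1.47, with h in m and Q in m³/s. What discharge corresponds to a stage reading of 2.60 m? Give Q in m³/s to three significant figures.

Q = 15.0 × (2.60 − 0.26)^1.47 = 15.0 × 2.34^1.47 = 52.34 m³/s

52.3 m³/s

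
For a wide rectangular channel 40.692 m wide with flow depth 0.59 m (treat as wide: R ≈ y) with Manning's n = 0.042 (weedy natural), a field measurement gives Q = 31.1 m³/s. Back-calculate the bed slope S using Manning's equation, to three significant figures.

0.00598

A = b·y = 40.692 × 0.59 = 24.01 m²
Wide channel: R ≈ y = 0.59 m
S = (Q·n / (1·A·R^(2/3)))² = (31.1×0.042 / (1×24.01×0.7035))² = 0.005982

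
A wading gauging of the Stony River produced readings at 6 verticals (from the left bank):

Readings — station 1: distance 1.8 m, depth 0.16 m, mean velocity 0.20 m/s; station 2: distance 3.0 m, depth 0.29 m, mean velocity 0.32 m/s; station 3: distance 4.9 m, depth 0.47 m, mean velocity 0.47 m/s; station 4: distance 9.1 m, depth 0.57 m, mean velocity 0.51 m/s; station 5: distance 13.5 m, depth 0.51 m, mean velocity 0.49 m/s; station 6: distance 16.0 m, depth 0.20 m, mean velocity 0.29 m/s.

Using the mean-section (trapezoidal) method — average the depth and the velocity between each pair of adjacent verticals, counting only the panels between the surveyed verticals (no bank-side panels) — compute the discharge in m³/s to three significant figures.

Panel 1-2: Δb = 1.2 m, d̄ = (0.16+0.29)/2 = 0.225, v̄ = (0.20+0.32)/2 = 0.26 → q = 1.2×0.225×0.26 = 0.07020 m³/s
Panel 2-3: Δb = 1.9 m, d̄ = (0.29+0.47)/2 = 0.38, v̄ = (0.32+0.47)/2 = 0.395 → q = 1.9×0.38×0.395 = 0.2852 m³/s
Panel 3-4: Δb = 4.2 m, d̄ = (0.47+0.57)/2 = 0.52, v̄ = (0.47+0.51)/2 = 0.49 → q = 4.2×0.52×0.49 = 1.070 m³/s
Panel 4-5: Δb = 4.4 m, d̄ = (0.57+0.51)/2 = 0.54, v̄ = (0.51+0.49)/2 = 0.5 → q = 4.4×0.54×0.5 = 1.188 m³/s
Panel 5-6: Δb = 2.5 m, d̄ = (0.51+0.20)/2 = 0.355, v̄ = (0.49+0.29)/2 = 0.39 → q = 2.5×0.355×0.39 = 0.3461 m³/s
Q = Σ q = 2.960 m³/s

2.96 m³/s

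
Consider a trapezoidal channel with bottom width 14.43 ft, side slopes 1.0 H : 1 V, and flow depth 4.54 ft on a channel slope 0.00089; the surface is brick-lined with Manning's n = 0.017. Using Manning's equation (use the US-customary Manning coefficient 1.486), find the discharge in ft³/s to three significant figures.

483 ft³/s

A = (b + z·y)·y = (14.43 + 1.0×4.54)×4.54 = 86.12 ft²
P = b + 2y√(1+z²) = 14.43 + 2×4.54×√(1+1.0²) = 27.27 ft
R = A/P = 86.12/27.27 = 3.158 ft
Q = (1.486/n)·A·R^(2/3)·S^(1/2) = (1.486/0.017) × 86.12 × 3.158^(2/3) × 0.00089^(1/2) = 483.4 ft³/s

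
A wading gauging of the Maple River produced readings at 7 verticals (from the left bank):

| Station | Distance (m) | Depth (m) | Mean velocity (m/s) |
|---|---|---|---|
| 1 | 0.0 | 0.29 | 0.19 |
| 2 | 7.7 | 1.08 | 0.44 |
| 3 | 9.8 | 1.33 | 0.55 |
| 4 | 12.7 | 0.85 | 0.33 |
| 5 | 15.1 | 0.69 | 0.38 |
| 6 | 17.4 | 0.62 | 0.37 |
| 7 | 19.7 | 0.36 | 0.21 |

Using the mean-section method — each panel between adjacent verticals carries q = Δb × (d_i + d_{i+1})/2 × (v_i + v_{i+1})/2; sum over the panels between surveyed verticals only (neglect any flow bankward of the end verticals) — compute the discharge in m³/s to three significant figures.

5.85 m³/s

Panel 1-2: Δb = 7.7 m, d̄ = (0.29+1.08)/2 = 0.685, v̄ = (0.19+0.44)/2 = 0.315 → q = 7.7×0.685×0.315 = 1.661 m³/s
Panel 2-3: Δb = 2.1 m, d̄ = (1.08+1.33)/2 = 1.205, v̄ = (0.44+0.55)/2 = 0.495 → q = 2.1×1.205×0.495 = 1.253 m³/s
Panel 3-4: Δb = 2.9 m, d̄ = (1.33+0.85)/2 = 1.09, v̄ = (0.55+0.33)/2 = 0.44 → q = 2.9×1.09×0.44 = 1.391 m³/s
Panel 4-5: Δb = 2.4 m, d̄ = (0.85+0.69)/2 = 0.77, v̄ = (0.33+0.38)/2 = 0.355 → q = 2.4×0.77×0.355 = 0.6560 m³/s
Panel 5-6: Δb = 2.3 m, d̄ = (0.69+0.62)/2 = 0.655, v̄ = (0.38+0.37)/2 = 0.375 → q = 2.3×0.655×0.375 = 0.5649 m³/s
Panel 6-7: Δb = 2.3 m, d̄ = (0.62+0.36)/2 = 0.49, v̄ = (0.37+0.21)/2 = 0.29 → q = 2.3×0.49×0.29 = 0.3268 m³/s
Q = Σ q = 5.853 m³/s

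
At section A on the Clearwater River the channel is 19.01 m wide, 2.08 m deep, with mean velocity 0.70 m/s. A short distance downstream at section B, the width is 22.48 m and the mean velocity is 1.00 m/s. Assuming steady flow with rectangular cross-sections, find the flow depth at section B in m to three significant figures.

Q = A₁V₁ = (19.01×2.08) × 0.70 = 27.68 m³/s
d₂ = Q/(b₂ V₂) = 27.68/(22.48×1.00) = 1.231 m

1.23 m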